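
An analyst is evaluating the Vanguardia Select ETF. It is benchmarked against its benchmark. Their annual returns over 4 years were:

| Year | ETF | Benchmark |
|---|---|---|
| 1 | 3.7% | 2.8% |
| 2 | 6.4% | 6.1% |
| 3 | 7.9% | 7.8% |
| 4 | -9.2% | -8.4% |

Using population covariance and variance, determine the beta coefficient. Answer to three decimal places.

r̄p = 2.2000%,  r̄m = 2.0750%
Cov = Σ(rp − r̄p)(rm − r̄m) / 4 = 42.5100
Var(rm) = Σ(rm − r̄m)² / 4 = 39.8069
β = Cov / Var = 42.5100 / 39.8069 = 1.0679

1.068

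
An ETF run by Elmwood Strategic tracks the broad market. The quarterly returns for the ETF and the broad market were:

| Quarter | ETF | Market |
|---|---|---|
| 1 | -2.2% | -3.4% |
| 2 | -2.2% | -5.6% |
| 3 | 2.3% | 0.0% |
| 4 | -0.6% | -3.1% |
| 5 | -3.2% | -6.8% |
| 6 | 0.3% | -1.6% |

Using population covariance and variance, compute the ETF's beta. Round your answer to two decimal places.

r̄p = -0.9333%,  r̄m = -3.4167%
Cov = Σ(rp − r̄p)(rm − r̄m) / 6 = 3.9678
Var(rm) = Σ(rm − r̄m)² / 6 = 5.2147
β = Cov / Var = 3.9678 / 5.2147 = 0.7609

0.76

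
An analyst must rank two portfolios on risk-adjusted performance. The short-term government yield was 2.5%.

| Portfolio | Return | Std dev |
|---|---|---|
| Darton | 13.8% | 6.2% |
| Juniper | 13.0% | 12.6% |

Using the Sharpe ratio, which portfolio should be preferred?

Darton

Darton: Sharpe ratio = (13.8% − 2.5%) / 6.2% = 1.823
Juniper: Sharpe ratio = (13.0% − 2.5%) / 12.6% = 0.833
Highest: Darton (1.823).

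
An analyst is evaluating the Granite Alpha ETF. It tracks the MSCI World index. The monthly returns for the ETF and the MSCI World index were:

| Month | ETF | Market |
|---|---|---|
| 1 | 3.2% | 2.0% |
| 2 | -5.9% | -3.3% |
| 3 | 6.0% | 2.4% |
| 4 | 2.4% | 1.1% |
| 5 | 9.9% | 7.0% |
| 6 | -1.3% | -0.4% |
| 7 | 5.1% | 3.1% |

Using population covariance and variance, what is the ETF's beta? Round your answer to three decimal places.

r̄p = 2.7714%,  r̄m = 1.7000%
Cov = Σ(rp − r̄p)(rm − r̄m) / 7 = 13.6514
Var(rm) = Σ(rm − r̄m)² / 7 = 8.6286
β = Cov / Var = 13.6514 / 8.6286 = 1.5821

1.582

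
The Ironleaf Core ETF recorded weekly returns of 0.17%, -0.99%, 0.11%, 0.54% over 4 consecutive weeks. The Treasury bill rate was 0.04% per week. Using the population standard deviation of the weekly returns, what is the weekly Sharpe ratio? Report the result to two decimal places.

r̄ = (0.17 − 0.99 + 0.11 + 0.54) / 4 = -0.170 / 4 = -0.0425%
Population σ = √[Σ(r − r̄)² / 4] = √[1.3055 / 4] = √0.3264 = 0.5713%
Sharpe = (r̄ − rf) / σ = (-0.0425 − 0.04) / 0.5713 = -0.0825 / 0.5713 = -0.1444

-0.14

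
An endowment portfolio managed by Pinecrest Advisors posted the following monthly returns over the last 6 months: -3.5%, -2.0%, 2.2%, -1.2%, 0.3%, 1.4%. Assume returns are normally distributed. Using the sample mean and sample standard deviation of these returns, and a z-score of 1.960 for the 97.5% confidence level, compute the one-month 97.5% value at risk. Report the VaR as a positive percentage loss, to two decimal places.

4.70

μ = (-3.5 − 2 + 2.2 − 1.2 + 0.3 + 1.4) / 6 = -0.4667%
Σ(r − μ)² = (-3.5 − (-0.4667))² + (-2 − (-0.4667))² + (2.2 − (-0.4667))² + … = 23.2733
sample σ = √(23.2733 / 5) = √4.6547 = 2.1575%
VaR = −(μ − z·σ) = −(-0.4667 − 1.960 × 2.1575) = −(-4.6954) = 4.6954%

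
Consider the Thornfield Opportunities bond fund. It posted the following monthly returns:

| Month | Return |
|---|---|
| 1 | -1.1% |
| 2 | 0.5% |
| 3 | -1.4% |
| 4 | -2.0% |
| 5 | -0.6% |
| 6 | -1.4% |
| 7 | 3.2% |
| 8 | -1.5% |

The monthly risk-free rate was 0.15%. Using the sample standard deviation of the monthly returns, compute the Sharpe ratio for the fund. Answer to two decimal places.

Mean return r̄ = -4.30 / 8 = -0.5375%
Σ(r − r̄)² = 19.9188; sample σ = √(19.9188/7) = 1.6869%
Sharpe = (r̄ − rf) / σ = (-0.5375 − 0.15) / 1.6869 = -0.6875 / 1.6869 = -0.4076

-0.41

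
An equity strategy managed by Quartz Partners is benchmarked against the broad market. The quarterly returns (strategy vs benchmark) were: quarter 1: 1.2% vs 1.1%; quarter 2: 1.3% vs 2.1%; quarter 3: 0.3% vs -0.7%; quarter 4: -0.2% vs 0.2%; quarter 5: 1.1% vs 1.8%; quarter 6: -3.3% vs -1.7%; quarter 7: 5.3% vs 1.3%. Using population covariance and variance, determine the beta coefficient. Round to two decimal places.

1.29

r̄p = 0.8143%,  r̄m = 0.5857%
Cov = Σ(rp − r̄p)(rm − r̄m) / 7 = 2.1345
Var(rm) = Σ(rm − r̄m)² / 7 = 1.6527
β = Cov / Var = 2.1345 / 1.6527 = 1.2915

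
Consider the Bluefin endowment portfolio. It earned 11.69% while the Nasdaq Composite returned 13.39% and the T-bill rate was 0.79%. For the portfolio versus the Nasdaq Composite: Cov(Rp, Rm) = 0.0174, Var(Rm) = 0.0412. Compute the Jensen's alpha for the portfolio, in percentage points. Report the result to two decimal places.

5.58

β = Cov / Var = 0.0174 / 0.0412 = 0.4223
E[R] = Rf + β(Rm − Rf) = 0.79% + 0.4223 × (13.39% − 0.79%) = 6.1110%
α = Rp − E[R] = 11.69% − 6.1110% = 5.5790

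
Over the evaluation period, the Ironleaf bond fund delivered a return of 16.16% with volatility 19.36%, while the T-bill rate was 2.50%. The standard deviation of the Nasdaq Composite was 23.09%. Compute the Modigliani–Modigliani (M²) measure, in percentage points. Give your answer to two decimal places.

Sharpe = (Rp − Rf) / σp = (16.16% − 2.50%) / 19.36% = 0.7056
M² = Rf + Sharpe × σm = 2.50% + 0.7056 × 23.09% = 18.7923%

18.79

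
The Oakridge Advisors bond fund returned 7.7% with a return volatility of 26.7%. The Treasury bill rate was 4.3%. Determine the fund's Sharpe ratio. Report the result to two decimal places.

0.13

Sharpe = (Rp − Rf) / σp = (7.7% − 4.3%) / 26.7% = 3.40% / 26.7% = 0.1273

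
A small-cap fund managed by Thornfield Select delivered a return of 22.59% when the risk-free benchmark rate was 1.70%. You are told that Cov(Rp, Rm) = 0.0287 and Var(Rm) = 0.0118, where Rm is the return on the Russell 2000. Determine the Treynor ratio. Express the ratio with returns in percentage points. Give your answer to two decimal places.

β = Cov / Var = 0.0287 / 0.0118 = 2.4322
Treynor = (Rp − Rf) / β = (22.59% − 1.70%) / 2.4322 = 20.89 / 2.4322 = 8.5889

8.59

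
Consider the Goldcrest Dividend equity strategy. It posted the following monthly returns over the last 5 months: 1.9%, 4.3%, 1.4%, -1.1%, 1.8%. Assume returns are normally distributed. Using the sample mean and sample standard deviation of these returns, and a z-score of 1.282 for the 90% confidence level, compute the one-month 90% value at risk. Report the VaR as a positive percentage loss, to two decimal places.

0.80

μ = (1.9 + 4.3 + 1.4 − 1.1 + 1.8) / 5 = 1.6600%
Σ(r − μ)² = (1.9 − 1.6600)² + (4.3 − 1.6600)² + (1.4 − 1.6600)² + … = 14.7320
σ = √[14.7320 / 4] = 1.9191%
VaR = −(μ − z·σ) = −(1.6600 − 1.282 × 1.9191) = −(-0.8003) = 0.8003%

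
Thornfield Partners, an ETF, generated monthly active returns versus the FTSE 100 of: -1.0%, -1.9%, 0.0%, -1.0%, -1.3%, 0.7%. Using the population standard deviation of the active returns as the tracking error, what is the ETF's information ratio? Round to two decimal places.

-0.87

r̄ = (-1 − 1.9 + 0 − 1 − 1.3 + 0.7) / 6 = -0.7500%
Σ(r − r̄)² = 4.4150; population σ = √(4.4150/6) = 0.8578%
IR = r̄ / tracking error = -0.7500 / 0.8578 = -0.8743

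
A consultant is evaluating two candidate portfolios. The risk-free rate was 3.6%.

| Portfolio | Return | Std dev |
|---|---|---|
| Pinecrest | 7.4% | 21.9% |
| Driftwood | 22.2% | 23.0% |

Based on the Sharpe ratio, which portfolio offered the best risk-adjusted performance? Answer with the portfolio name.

Pinecrest: Sharpe ratio = (7.4% − 3.6%) / 21.9% = 0.174
Driftwood: Sharpe ratio = (22.2% − 3.6%) / 23.0% = 0.809
Highest: Driftwood (0.809).

Driftwood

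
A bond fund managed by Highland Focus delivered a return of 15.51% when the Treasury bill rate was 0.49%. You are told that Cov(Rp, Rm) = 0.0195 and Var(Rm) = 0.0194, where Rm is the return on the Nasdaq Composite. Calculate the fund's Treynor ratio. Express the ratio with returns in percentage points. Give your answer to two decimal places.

β = Cov / Var = 0.0195 / 0.0194 = 1.0052
Treynor = (Rp − Rf) / β = (15.51% − 0.49%) / 1.0052 = 15.02 / 1.0052 = 14.9423

14.94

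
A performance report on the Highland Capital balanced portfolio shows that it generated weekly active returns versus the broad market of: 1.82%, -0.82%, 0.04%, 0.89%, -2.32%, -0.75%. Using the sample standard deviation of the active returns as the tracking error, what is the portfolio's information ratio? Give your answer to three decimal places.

-0.131

Mean return r̄ = -1.140 / 6 = -0.1900%
Σ(r − r̄)² = 10.5068; sample σ = √(10.5068/5) = 1.4496%
IR = r̄ / tracking error = -0.1900 / 1.4496 = -0.1311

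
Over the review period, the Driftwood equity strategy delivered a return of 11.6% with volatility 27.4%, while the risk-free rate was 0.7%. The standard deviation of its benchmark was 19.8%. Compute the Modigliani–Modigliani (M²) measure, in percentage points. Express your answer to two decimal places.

Sharpe = (Rp − Rf) / σp = (11.6% − 0.7%) / 27.4% = 0.3978
M² = Rf + Sharpe × σm = 0.7% + 0.3978 × 19.8% = 8.5764%

8.58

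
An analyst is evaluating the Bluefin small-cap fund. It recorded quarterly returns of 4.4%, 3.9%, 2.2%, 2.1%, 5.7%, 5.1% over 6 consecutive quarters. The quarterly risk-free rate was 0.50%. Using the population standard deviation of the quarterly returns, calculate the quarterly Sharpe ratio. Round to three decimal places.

r̄ = (4.4 + 3.9 + 2.2 + 2.1 + 5.7 + 5.1) / 6 = 23.40 / 6 = 3.9000%
Population σ = √[Σ(r − r̄)² / 6] = √[11.0600 / 6] = √1.8433 = 1.3577%
Sharpe = (r̄ − rf) / σ = (3.9000 − 0.5) / 1.3577 = 3.4000 / 1.3577 = 2.5042

2.504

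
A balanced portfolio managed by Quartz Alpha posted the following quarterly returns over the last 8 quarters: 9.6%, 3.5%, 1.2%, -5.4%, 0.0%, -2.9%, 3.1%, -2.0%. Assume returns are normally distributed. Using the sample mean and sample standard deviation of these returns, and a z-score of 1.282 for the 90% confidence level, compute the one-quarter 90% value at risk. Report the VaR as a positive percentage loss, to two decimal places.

5.06

r̄ = (9.6 + 3.5 + 1.2 − 5.4 + 0 − 2.9 + 3.1 − 2) / 8 = 0.8875%
Σ(r − r̄)² = (9.6 − 0.8875)² + (3.5 − 0.8875)² + (1.2 − 0.8875)² + … = 150.7288
σ = √[150.7288 / 7] = 4.6403%
VaR = −(r̄ − z·σ) = −(0.8875 − 1.282 × 4.6403) = −(-5.0614) = 5.0614%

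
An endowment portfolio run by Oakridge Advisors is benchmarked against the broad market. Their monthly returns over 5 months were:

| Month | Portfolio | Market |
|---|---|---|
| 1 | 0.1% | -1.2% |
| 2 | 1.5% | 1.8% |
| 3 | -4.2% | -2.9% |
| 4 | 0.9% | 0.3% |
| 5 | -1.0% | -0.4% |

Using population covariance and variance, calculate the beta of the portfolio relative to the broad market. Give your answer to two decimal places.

r̄p = -0.5400%,  r̄m = -0.4800%
Cov = Σ(rp − r̄p)(rm − r̄m) / 5 = 2.8268
Var(rm) = Σ(rm − r̄m)² / 5 = 2.4376
β = Cov / Var = 2.8268 / 2.4376 = 1.1597

1.16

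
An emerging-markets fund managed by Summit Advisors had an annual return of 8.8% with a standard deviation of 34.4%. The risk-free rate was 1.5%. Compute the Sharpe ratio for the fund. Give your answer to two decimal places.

Sharpe = (Rp − Rf) / σp = (8.8% − 1.5%) / 34.4% = 7.30% / 34.4% = 0.2122

0.21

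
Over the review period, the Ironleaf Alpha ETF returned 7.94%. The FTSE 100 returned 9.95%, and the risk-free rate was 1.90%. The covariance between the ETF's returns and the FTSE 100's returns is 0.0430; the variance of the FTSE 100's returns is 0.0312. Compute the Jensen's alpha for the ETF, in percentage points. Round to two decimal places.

β = Cov / Var = 0.0430 / 0.0312 = 1.3782
E[R] = Rf + β(Rm − Rf) = 1.90% + 1.3782 × (9.95% − 1.90%) = 12.9945%
α = Rp − E[R] = 7.94% − 12.9945% = -5.0545

-5.05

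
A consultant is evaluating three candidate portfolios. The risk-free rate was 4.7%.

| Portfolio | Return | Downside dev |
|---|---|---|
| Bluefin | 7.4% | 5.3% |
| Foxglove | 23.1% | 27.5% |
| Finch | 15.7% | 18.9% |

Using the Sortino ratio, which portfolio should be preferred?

Bluefin: Sortino ratio = (7.4% − 4.7%) / 5.3% = 0.509
Foxglove: Sortino ratio = (23.1% − 4.7%) / 27.5% = 0.669
Finch: Sortino ratio = (15.7% − 4.7%) / 18.9% = 0.582
Highest: Foxglove (0.669).

Foxglove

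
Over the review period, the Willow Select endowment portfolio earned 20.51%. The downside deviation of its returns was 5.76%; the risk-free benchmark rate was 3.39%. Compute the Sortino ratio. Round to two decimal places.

Sortino = (Rp − Rf) / σd = (20.51% − 3.39%) / 5.76% = 17.12% / 5.76% = 2.9722

2.97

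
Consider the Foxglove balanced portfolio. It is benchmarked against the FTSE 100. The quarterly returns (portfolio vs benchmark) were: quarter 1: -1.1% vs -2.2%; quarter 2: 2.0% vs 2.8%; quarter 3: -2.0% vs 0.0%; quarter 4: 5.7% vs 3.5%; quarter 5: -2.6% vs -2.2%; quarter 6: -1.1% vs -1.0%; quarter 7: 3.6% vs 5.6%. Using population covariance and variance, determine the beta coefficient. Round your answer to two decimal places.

0.91

r̄p = 0.6429%,  r̄m = 0.9286%
Cov = Σ(rp − r̄p)(rm − r̄m) / 7 = 7.2531
Var(rm) = Σ(rm − r̄m)² / 7 = 8.0135
β = Cov / Var = 7.2531 / 8.0135 = 0.9051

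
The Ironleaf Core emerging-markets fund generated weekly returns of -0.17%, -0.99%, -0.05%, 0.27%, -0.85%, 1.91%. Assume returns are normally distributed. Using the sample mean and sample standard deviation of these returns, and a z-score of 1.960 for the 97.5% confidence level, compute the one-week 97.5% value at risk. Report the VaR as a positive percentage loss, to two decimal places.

r̄ = (-0.17 − 0.99 − 0.05 + 0.27 − 0.85 + 1.91) / 6 = 0.120 / 6 = 0.0200%
Σ(r − r̄)² = (-0.17 − 0.0200)² + (-0.99 − 0.0200)² + … = 5.4526
σ = √[5.4526 / 5] = 1.0443%
VaR = −(r̄ − z·σ) = −(0.0200 − 1.960 × 1.0443) = −(-2.0268) = 2.0268%

2.03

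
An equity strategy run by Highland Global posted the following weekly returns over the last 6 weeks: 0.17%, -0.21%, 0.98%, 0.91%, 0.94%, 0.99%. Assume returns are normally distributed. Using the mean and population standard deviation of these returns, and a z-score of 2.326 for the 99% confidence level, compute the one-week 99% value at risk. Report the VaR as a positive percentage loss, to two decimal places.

0.47

Mean return r̄ = 3.780 / 6 = 0.6300%
Population σ = √[Σ(r − r̄)² / 6] = √[1.3438 / 6] = √0.2240 = 0.4733%
VaR = −(r̄ − z·σ) = −(0.6300 − 2.326 × 0.4733) = −(-0.4709) = 0.4709%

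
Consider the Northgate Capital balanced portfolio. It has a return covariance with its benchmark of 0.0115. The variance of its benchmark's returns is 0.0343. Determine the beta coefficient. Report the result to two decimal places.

0.34

β = Cov(Rp, Rm) / Var(Rm) = 0.0115 / 0.0343 = 0.3353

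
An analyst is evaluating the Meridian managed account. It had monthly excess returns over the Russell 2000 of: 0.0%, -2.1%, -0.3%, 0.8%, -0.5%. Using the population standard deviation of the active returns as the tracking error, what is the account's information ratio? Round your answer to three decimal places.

-0.442

Mean return r̄ = -2.10 / 5 = -0.4200%
Population σ = √[Σ(r − r̄)² / 5] = √[4.5080 / 5] = √0.9016 = 0.9495%
IR = r̄ / tracking error = -0.4200 / 0.9495 = -0.4423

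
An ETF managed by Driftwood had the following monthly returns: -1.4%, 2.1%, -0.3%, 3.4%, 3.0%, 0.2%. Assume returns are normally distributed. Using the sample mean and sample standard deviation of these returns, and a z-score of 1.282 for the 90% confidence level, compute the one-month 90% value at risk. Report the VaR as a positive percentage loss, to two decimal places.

μ = (-1.4 + 2.1 − 0.3 + 3.4 + 3 + 0.2) / 6 = 7.00 / 6 = 1.1667%
Sample std dev = √[18.8933 / 5] = 1.9439%
VaR = −(μ − z·σ) = −(1.1667 − 1.282 × 1.9439) = −(-1.3254) = 1.3254%

1.33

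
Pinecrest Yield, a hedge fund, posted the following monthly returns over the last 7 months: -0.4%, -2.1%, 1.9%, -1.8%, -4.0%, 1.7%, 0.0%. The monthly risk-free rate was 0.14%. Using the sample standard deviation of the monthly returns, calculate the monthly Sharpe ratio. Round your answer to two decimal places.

-0.38

μ = (-0.4 − 2.1 + 1.9 − 1.8 − 4 + 1.7 + 0) / 7 = -0.6714%
Sample σ = √[Σ(r − μ)² / 6] = √[27.1543 / 6] = √4.5257 = 2.1274%
Sharpe = (μ − rf) / σ = (-0.6714 − 0.14) / 2.1274 = -0.8114 / 2.1274 = -0.3814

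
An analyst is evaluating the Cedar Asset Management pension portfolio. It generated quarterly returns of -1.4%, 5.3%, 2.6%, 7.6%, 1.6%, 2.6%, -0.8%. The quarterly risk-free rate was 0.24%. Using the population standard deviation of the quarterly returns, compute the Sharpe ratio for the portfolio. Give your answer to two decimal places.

Mean return μ = 17.50 / 7 = 2.5000%
Population std dev = √[60.7800 / 7] = 2.9467%
Sharpe = (μ − rf) / σ = (2.5000 − 0.24) / 2.9467 = 2.2600 / 2.9467 = 0.7670

0.77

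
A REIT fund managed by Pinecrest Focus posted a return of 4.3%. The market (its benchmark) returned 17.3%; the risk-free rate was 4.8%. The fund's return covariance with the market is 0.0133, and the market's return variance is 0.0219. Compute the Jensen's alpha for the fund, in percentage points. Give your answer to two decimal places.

β = Cov / Var = 0.0133 / 0.0219 = 0.6073
E[R] = Rf + β(Rm − Rf) = 4.8% + 0.6073 × (17.3% − 4.8%) = 12.3913%
α = Rp − E[R] = 4.3% − 12.3913% = -8.0913

-8.09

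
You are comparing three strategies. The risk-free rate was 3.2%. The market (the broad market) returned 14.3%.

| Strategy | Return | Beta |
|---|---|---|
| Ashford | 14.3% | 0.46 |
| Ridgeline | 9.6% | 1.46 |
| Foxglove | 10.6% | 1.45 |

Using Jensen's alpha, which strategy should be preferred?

Ashford: α = 14.3% − [3.2% + 0.46 × (14.3% − 3.2%)] = 5.994
Ridgeline: α = 9.6% − [3.2% + 1.46 × (14.3% − 3.2%)] = -9.806
Foxglove: α = 10.6% − [3.2% + 1.45 × (14.3% − 3.2%)] = -8.695
Highest: Ashford (5.994).

Ashford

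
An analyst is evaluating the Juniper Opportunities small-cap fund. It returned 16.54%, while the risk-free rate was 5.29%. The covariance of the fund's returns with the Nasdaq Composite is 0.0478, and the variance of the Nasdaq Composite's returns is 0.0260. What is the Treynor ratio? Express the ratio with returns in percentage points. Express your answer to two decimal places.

β = Cov / Var = 0.0478 / 0.0260 = 1.8385
Treynor = (Rp − Rf) / β = (16.54% − 5.29%) / 1.8385 = 11.25 / 1.8385 = 6.1191

6.12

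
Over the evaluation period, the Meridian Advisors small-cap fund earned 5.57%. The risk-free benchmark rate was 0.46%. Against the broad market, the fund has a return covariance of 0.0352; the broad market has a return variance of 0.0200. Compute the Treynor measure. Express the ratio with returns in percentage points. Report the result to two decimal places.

β = Cov / Var = 0.0352 / 0.0200 = 1.7600
Treynor = (Rp − Rf) / β = (5.57% − 0.46%) / 1.7600 = 5.11 / 1.7600 = 2.9034

2.90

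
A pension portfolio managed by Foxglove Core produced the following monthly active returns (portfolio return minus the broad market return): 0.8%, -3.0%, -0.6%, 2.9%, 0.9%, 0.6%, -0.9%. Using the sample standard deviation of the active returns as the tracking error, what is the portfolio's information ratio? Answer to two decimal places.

0.05

Mean return r̄ = 0.70 / 7 = 0.1000%
Σ(r − r̄)² = (0.8 − 0.1000)² + (-3 − 0.1000)² + … = 20.3200
sample σ = √(20.3200 / 6) = √3.3867 = 1.8403%
IR = r̄ / tracking error = 0.1000 / 1.8403 = 0.0543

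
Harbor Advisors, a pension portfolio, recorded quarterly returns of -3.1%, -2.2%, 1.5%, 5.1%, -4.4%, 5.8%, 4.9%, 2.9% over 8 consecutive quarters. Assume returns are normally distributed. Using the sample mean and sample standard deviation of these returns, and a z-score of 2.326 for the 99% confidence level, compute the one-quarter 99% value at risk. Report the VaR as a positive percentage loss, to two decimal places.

8.09

r̄ = (-3.1 − 2.2 + 1.5 + 5.1 − 4.4 + 5.8 + 4.9 + 2.9) / 8 = 1.3125%
Σ(r − r̄)² = (-3.1 − 1.3125)² + (-2.2 − 1.3125)² + (1.5 − 1.3125)² + … = 114.3488
σ = √[114.3488 / 7] = 4.0417%
VaR = −(r̄ − z·σ) = −(1.3125 − 2.326 × 4.0417) = −(-8.0885) = 8.0885%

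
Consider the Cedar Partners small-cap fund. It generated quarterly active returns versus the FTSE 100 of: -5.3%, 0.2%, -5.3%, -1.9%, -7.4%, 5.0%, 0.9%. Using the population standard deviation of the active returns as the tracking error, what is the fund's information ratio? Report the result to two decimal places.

-0.49

r̄ = (-5.3 + 0.2 − 5.3 − 1.9 − 7.4 + 5 + 0.9) / 7 = -13.80 / 7 = -1.9714%
Population σ = √[Σ(r − r̄)² / 7] = √[113.1943 / 7] = √16.1706 = 4.0213%
IR = r̄ / tracking error = -1.9714 / 4.0213 = -0.4902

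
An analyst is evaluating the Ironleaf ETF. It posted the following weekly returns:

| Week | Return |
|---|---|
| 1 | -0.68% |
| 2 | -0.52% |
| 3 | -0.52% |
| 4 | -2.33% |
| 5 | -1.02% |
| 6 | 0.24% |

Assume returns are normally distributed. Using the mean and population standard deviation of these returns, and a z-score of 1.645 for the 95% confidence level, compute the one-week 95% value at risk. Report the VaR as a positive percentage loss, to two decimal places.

Mean return μ = -4.830 / 6 = -0.8050%
Σ(r − μ)² = (-0.68 − (-0.8050))² + (-0.52 − (-0.8050))² + (-0.52 − (-0.8050))² + … = 3.6420
population σ = √(3.6420 / 6) = √0.6070 = 0.7791%
VaR = −(μ − z·σ) = −(-0.8050 − 1.645 × 0.7791) = −(-2.0866) = 2.0866%

2.09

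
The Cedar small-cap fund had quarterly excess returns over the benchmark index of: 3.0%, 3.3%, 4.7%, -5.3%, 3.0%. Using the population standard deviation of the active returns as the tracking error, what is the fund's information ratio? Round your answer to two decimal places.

Mean return r̄ = 8.70 / 5 = 1.7400%
Σ(r − r̄)² = (3 − 1.7400)² + (3.3 − 1.7400)² + (4.7 − 1.7400)² + … = 63.9320
population σ = √(63.9320 / 5) = √12.7864 = 3.5758%
IR = r̄ / tracking error = 1.7400 / 3.5758 = 0.4866

0.49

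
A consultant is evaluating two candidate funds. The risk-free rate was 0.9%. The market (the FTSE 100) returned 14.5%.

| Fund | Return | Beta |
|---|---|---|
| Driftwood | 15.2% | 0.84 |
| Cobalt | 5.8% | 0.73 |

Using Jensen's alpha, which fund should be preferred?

Driftwood

Driftwood: α = 15.2% − [0.9% + 0.84 × (14.5% − 0.9%)] = 2.876
Cobalt: α = 5.8% − [0.9% + 0.73 × (14.5% − 0.9%)] = -5.028
Highest: Driftwood (2.876).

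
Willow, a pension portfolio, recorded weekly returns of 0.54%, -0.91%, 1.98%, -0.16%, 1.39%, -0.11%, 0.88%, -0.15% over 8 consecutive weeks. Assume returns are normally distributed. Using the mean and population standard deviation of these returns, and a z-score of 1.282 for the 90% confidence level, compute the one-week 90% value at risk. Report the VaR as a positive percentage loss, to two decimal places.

Mean return μ = 3.460 / 8 = 0.4325%
Population std dev = √[6.3104 / 8] = 0.8881%
VaR = −(μ − z·σ) = −(0.4325 − 1.282 × 0.8881) = −(-0.7060) = 0.7060%

0.71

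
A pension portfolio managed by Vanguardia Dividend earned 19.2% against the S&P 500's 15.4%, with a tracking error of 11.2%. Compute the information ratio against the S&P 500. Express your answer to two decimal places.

IR = (Rp − Rb) / TE = (19.2% − 15.4%) / 11.2% = 3.80% / 11.2% = 0.3393

0.34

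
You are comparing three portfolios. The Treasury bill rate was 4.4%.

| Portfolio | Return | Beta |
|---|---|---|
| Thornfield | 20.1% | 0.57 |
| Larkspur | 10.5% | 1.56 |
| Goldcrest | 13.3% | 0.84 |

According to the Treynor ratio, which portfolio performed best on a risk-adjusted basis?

Thornfield: Treynor = (20.1% − 4.4%) / 0.57 = 27.544
Larkspur: Treynor = (10.5% − 4.4%) / 1.56 = 3.910
Goldcrest: Treynor = (13.3% − 4.4%) / 0.84 = 10.595
Highest: Thornfield (27.544).

Thornfield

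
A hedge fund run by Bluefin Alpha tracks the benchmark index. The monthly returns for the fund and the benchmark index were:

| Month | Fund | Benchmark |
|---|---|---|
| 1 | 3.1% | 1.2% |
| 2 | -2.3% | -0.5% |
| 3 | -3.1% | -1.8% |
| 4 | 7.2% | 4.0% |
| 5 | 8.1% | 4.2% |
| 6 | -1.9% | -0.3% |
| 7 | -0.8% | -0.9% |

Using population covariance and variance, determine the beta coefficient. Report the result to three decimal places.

r̄p = 1.4714%,  r̄m = 0.8429%
Cov = Σ(rp − r̄p)(rm − r̄m) / 7 = 9.4112
Var(rm) = Σ(rm − r̄m)² / 7 = 4.9282
β = Cov / Var = 9.4112 / 4.9282 = 1.9097

1.910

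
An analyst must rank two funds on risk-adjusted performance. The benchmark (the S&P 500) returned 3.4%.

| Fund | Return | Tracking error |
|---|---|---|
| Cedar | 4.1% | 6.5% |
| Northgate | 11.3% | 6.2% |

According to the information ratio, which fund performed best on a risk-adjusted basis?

Cedar: IR = (4.1% − 3.4%) / 6.5% = 0.108
Northgate: IR = (11.3% − 3.4%) / 6.2% = 1.274
Highest: Northgate (1.274).

Northgate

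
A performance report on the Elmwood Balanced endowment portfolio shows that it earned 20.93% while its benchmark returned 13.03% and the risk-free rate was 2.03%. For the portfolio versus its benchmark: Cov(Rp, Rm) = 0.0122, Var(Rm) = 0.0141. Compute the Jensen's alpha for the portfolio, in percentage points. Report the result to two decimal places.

9.38

β = Cov / Var = 0.0122 / 0.0141 = 0.8652
E[R] = Rf + β(Rm − Rf) = 2.03% + 0.8652 × (13.03% − 2.03%) = 11.5472%
α = Rp − E[R] = 20.93% − 11.5472% = 9.3828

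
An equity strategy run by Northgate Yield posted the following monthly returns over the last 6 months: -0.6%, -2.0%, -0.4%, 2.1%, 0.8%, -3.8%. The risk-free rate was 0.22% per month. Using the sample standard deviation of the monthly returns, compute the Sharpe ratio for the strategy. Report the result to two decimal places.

-0.42

μ = (-0.6 − 2 − 0.4 + 2.1 + 0.8 − 3.8) / 6 = -3.90 / 6 = -0.6500%
Σ(r − μ)² = 21.4750; sample σ = √(21.4750/5) = 2.0724%
Sharpe = (μ − rf) / σ = (-0.6500 − 0.22) / 2.0724 = -0.8700 / 2.0724 = -0.4198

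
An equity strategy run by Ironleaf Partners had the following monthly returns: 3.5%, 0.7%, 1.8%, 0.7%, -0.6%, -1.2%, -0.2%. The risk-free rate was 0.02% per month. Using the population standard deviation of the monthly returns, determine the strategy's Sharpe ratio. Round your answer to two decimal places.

μ = (3.5 + 0.7 + 1.8 + 0.7 − 0.6 − 1.2 − 0.2) / 7 = 0.6714%
Σ(r − μ)² = 15.1543; population σ = √(15.1543/7) = 1.4714%
Sharpe = (μ − rf) / σ = (0.6714 − 0.02) / 1.4714 = 0.6514 / 1.4714 = 0.4427

0.44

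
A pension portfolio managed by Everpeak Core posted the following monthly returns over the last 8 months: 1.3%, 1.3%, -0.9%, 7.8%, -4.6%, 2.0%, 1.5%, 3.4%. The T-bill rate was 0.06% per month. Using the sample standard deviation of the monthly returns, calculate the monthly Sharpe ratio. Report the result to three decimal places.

0.402

Mean return μ = 11.80 / 8 = 1.4750%
Σ(r − μ)² = (1.3 − 1.4750)² + (1.3 − 1.4750)² + … = 86.5950
sample σ = √(86.5950 / 7) = √12.3707 = 3.5172%
Sharpe = (μ − rf) / σ = (1.4750 − 0.06) / 3.5172 = 1.4150 / 3.5172 = 0.4023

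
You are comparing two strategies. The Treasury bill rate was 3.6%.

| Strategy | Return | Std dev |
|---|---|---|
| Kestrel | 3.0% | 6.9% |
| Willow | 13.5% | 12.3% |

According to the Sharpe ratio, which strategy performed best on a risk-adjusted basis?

Willow

Kestrel: Sharpe ratio = (3.0% − 3.6%) / 6.9% = -0.087
Willow: Sharpe ratio = (13.5% − 3.6%) / 12.3% = 0.805
Highest: Willow (0.805).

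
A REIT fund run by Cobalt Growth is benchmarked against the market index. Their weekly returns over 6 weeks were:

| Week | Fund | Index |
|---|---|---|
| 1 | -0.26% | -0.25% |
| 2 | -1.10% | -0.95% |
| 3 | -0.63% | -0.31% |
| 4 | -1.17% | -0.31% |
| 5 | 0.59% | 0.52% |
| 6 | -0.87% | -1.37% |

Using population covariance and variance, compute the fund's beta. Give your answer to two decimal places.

r̄p = -0.5733%,  r̄m = -0.4450%
Cov = Σ(rp − r̄p)(rm − r̄m) / 6 = 0.2727
Var(rm) = Σ(rm − r̄m)² / 6 = 0.3527
β = Cov / Var = 0.2727 / 0.3527 = 0.7732

0.77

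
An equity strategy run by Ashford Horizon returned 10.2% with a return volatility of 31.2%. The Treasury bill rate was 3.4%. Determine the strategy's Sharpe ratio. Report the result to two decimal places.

Sharpe = (Rp − Rf) / σp = (10.2% − 3.4%) / 31.2% = 6.80% / 31.2% = 0.2179

0.22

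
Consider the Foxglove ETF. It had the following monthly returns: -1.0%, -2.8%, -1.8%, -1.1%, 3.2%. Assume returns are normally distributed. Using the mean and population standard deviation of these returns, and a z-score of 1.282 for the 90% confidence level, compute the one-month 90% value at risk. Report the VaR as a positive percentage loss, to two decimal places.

3.33

μ = (-1 − 2.8 − 1.8 − 1.1 + 3.2) / 5 = -3.50 / 5 = -0.7000%
Population std dev = √[21.0800 / 5] = 2.0533%
VaR = −(μ − z·σ) = −(-0.7000 − 1.282 × 2.0533) = −(-3.3323) = 3.3323%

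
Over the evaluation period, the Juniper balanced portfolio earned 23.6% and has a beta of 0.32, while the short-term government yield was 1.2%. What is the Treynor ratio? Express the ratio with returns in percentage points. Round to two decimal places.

70.00

Treynor = (Rp − Rf) / β = (23.6% − 1.2%) / 0.32 = 22.40 / 0.32 = 70.0000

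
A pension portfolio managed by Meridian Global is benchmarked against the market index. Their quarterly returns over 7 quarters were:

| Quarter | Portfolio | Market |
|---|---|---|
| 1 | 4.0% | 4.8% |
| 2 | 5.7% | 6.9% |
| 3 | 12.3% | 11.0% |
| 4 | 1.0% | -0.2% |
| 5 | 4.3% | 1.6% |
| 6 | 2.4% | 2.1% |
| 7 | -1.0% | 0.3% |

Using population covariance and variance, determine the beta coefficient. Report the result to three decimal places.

0.981

r̄p = 4.1000%,  r̄m = 3.7857%
Cov = Σ(rp − r̄p)(rm − r̄m) / 7 = 13.8000
Var(rm) = Σ(rm − r̄m)² / 7 = 14.0612
β = Cov / Var = 13.8000 / 14.0612 = 0.9814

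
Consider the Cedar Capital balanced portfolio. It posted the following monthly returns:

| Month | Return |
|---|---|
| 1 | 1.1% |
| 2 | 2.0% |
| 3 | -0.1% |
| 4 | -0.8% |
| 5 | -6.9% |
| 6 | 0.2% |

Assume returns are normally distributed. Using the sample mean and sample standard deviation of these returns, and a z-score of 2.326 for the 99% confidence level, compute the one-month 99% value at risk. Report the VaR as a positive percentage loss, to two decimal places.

8.12

Mean return μ = -4.50 / 6 = -0.7500%
Σ(r − μ)² = 50.1350; sample σ = √(50.1350/5) = 3.1665%
VaR = −(μ − z·σ) = −(-0.7500 − 2.326 × 3.1665) = −(-8.1153) = 8.1153%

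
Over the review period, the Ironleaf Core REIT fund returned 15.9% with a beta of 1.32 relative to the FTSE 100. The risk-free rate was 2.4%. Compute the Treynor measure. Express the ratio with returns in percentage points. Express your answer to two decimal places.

Treynor = (Rp − Rf) / β = (15.9% − 2.4%) / 1.32 = 13.50 / 1.32 = 10.2273

10.23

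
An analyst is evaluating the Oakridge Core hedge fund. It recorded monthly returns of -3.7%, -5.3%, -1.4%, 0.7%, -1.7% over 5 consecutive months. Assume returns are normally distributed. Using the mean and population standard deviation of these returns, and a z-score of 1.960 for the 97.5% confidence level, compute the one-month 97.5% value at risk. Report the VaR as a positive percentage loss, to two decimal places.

μ = (-3.7 − 5.3 − 1.4 + 0.7 − 1.7) / 5 = -2.2800%
Σ(r − μ)² = 21.1280; population σ = √(21.1280/5) = 2.0556%
VaR = −(μ − z·σ) = −(-2.2800 − 1.960 × 2.0556) = −(-6.3090) = 6.3090%

6.31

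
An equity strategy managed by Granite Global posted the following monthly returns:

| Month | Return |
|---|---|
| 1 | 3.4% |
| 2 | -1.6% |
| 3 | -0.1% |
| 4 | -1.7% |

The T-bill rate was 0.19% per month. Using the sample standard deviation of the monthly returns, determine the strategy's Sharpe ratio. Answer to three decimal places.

r̄ = (3.4 − 1.6 − 0.1 − 1.7) / 4 = 0.0000%
Sample σ = √[Σ(r − r̄)² / 3] = √[17.0200 / 3] = √5.6733 = 2.3819%
Sharpe = (r̄ − rf) / σ = (0.0000 − 0.19) / 2.3819 = -0.1900 / 2.3819 = -0.0798

-0.080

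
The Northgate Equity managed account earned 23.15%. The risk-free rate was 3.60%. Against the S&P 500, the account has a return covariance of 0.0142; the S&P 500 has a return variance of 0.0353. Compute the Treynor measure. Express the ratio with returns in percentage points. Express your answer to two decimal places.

48.60

β = Cov / Var = 0.0142 / 0.0353 = 0.4023
Treynor = (Rp − Rf) / β = (23.15% − 3.60%) / 0.4023 = 19.55 / 0.4023 = 48.5956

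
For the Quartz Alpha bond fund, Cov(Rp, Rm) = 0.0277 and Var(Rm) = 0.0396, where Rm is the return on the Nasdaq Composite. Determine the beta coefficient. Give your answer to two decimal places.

β = Cov(Rp, Rm) / Var(Rm) = 0.0277 / 0.0396 = 0.6995

0.70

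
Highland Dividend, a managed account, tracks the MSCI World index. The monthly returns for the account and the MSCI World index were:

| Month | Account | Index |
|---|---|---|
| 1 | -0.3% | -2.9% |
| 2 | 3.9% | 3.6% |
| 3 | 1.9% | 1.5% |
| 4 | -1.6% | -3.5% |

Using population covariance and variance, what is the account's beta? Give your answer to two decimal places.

0.69

r̄p = 0.9750%,  r̄m = -0.3250%
Cov = Σ(rp − r̄p)(rm − r̄m) / 4 = 6.1569
Var(rm) = Σ(rm − r̄m)² / 4 = 8.8619
β = Cov / Var = 6.1569 / 8.8619 = 0.6948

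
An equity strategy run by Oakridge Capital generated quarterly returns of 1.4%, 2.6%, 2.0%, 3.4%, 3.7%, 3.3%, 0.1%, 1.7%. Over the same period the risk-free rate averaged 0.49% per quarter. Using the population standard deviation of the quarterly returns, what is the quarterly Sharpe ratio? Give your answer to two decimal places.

r̄ = (1.4 + 2.6 + 2 + 3.4 + 3.7 + 3.3 + 0.1 + 1.7) / 8 = 2.2750%
Population σ = √[Σ(r − r̄)² / 8] = √[10.3550 / 8] = √1.2944 = 1.1377%
Sharpe = (r̄ − rf) / σ = (2.2750 − 0.49) / 1.1377 = 1.7850 / 1.1377 = 1.5690

1.57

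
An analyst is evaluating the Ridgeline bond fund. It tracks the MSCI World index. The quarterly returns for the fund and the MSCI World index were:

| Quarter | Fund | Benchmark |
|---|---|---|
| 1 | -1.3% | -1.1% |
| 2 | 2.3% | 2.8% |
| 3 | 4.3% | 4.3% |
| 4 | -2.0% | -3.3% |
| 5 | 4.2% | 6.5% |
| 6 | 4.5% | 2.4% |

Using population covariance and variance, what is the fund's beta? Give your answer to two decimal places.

0.75

r̄p = 2.0000%,  r̄m = 1.9333%
Cov = Σ(rp − r̄p)(rm − r̄m) / 6 = 7.9767
Var(rm) = Σ(rm − r̄m)² / 6 = 10.6689
β = Cov / Var = 7.9767 / 10.6689 = 0.7477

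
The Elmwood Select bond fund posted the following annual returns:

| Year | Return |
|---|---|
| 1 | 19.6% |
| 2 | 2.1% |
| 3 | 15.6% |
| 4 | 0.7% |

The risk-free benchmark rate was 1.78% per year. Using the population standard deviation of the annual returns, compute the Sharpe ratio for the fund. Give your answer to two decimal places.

μ = (19.6 + 2.1 + 15.6 + 0.7) / 4 = 38.00 / 4 = 9.5000%
Σ(r − μ)² = (19.6 − 9.5000)² + (2.1 − 9.5000)² + … = 271.4200
population σ = √(271.4200 / 4) = √67.8550 = 8.2374%
Sharpe = (μ − rf) / σ = (9.5000 − 1.78) / 8.2374 = 7.7200 / 8.2374 = 0.9372

0.94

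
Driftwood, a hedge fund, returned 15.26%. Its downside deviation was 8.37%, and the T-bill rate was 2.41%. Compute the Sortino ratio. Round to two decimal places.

1.54

Sortino = (Rp − Rf) / σd = (15.26% − 2.41%) / 8.37% = 12.85% / 8.37% = 1.5352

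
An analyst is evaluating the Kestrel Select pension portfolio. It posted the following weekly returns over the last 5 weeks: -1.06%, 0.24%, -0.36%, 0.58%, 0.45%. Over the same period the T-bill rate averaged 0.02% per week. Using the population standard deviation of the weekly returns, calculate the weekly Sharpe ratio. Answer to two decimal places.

Mean return μ = -0.150 / 5 = -0.0300%
Population std dev = √[1.8452 / 5] = 0.6075%
Sharpe = (μ − rf) / σ = (-0.0300 − 0.02) / 0.6075 = -0.0500 / 0.6075 = -0.0823

-0.08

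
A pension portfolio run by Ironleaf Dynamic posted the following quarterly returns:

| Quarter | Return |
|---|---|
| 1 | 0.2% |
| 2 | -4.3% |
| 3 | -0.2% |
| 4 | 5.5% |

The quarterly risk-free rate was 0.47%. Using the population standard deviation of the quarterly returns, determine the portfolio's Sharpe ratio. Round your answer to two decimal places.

-0.05

μ = (0.2 − 4.3 − 0.2 + 5.5) / 4 = 1.20 / 4 = 0.3000%
Σ(r − μ)² = (0.2 − 0.3000)² + (-4.3 − 0.3000)² + (-0.2 − 0.3000)² + … = 48.4600
population σ = √(48.4600 / 4) = √12.1150 = 3.4807%
Sharpe = (μ − rf) / σ = (0.3000 − 0.47) / 3.4807 = -0.1700 / 3.4807 = -0.0488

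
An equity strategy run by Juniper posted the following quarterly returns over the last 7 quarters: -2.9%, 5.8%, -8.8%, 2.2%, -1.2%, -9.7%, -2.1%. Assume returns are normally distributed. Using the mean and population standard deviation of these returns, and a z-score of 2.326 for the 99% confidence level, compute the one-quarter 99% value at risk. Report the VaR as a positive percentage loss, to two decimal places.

r̄ = (-2.9 + 5.8 − 8.8 + 2.2 − 1.2 − 9.7 − 2.1) / 7 = -16.70 / 7 = -2.3857%
Population σ = √[Σ(r − r̄)² / 7] = √[184.4286 / 7] = √26.3469 = 5.1329%
VaR = −(r̄ − z·σ) = −(-2.3857 − 2.326 × 5.1329) = −(-14.3248) = 14.3248%

14.32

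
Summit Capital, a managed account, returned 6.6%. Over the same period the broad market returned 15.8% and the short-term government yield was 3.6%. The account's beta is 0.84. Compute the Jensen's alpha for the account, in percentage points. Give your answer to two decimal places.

CAPM expected return = Rf + β(Rm − Rf) = 3.6% + 0.84 × (15.8% − 3.6%) = 3.6 + 0.84 × 12.20 = 13.8480%
Jensen's α = Rp − E[R] = 6.6% − 13.8480% = -7.2480

-7.25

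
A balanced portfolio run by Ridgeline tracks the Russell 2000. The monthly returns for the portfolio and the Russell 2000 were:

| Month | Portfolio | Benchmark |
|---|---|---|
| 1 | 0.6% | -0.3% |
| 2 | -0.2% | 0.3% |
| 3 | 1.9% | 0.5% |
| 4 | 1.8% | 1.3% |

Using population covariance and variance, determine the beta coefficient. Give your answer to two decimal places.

0.92

r̄p = 1.0250%,  r̄m = 0.4500%
Cov = Σ(rp − r̄p)(rm − r̄m) / 4 = 0.3013
Var(rm) = Σ(rm − r̄m)² / 4 = 0.3275
β = Cov / Var = 0.3013 / 0.3275 = 0.9200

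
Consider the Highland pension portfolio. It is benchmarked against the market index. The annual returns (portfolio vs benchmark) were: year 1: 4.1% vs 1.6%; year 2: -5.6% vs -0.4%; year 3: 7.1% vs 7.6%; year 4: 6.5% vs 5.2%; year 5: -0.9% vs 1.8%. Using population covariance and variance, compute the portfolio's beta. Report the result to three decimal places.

1.458

r̄p = 2.2400%,  r̄m = 3.1600%
Cov = Σ(rp − r̄p)(rm − r̄m) / 5 = 11.9096
Var(rm) = Σ(rm − r̄m)² / 5 = 8.1664
β = Cov / Var = 11.9096 / 8.1664 = 1.4584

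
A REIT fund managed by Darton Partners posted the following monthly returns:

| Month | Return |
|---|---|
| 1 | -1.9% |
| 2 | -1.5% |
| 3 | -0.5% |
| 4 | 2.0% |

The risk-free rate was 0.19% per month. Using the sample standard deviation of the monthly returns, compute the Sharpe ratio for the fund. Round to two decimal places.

Mean return μ = -1.90 / 4 = -0.4750%
Sample std dev = √[9.2075 / 3] = 1.7519%
Sharpe = (μ − rf) / σ = (-0.4750 − 0.19) / 1.7519 = -0.6650 / 1.7519 = -0.3796

-0.38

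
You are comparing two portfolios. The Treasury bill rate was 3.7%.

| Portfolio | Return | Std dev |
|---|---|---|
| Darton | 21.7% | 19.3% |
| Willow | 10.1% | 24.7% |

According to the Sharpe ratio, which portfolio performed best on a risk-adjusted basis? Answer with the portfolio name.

Darton: Sharpe ratio = (21.7% − 3.7%) / 19.3% = 0.933
Willow: Sharpe ratio = (10.1% − 3.7%) / 24.7% = 0.259
Highest: Darton (0.933).

Darton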